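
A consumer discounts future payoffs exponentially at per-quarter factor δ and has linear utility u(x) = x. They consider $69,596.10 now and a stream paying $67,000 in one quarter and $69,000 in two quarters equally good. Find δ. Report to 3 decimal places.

δ ≈ 0.630

The stream is worth 67000δ + 69000δ² today, so 67000δ + 69000δ² = 69596.10.
That is, 69000δ² + 67000δ − 69596.10 = 0, a quadratic in δ.
δ = (−67000 + √(67000² + 4·69000·69596.10)) / (2·69000) = (−67000 + √23697523600.00) / 138000 ≈ 0.630.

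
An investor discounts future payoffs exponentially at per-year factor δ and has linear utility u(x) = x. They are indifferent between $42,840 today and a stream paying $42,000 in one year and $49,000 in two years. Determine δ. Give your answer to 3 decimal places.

Equating present values: 42840 = 42000δ + 49000δ².
That is, 49000δ² + 42000δ − 42840 = 0, a quadratic in δ.
By the quadratic formula (taking the positive root), δ = (−42000 + √10160640000.00) / 98000 ≈ 0.600.

δ ≈ 0.600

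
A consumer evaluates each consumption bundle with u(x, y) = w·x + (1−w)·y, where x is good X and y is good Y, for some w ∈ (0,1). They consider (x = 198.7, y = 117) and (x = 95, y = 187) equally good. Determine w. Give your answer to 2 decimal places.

w = 0.40

u(198.7,117) = u(95,187) means w·198.7 + (1−w)·117 = w·95 + (1−w)·187.
w·(198.7−95) = (1−w)·(187−117), i.e. w·103.7 = (1−w)·70.
So w/(1−w) = 70/103.7 = 0.6750, giving w = 70/(103.7+70) = 0.40.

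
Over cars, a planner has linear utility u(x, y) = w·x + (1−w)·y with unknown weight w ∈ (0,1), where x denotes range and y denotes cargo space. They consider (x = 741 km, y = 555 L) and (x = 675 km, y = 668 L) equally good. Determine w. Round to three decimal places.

Indifference: w·741 + (1−w)·555 = w·675 + (1−w)·668.
Collecting terms: w·66 = (1−w)·113.
So w/(1−w) = 113/66 = 1.7121, giving w = 113/(66+113) = 0.631.

w = 0.631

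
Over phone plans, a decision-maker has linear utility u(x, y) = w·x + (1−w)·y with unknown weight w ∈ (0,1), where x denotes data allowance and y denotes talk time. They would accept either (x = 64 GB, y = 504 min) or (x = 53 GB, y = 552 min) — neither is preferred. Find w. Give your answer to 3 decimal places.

w = 0.814

Indifference: w·64 + (1−w)·504 = w·53 + (1−w)·552.
Collecting terms: w·11 = (1−w)·48.
So w/(1−w) = 48/11 = 4.3636, giving w = 48/(11+48) = 0.814.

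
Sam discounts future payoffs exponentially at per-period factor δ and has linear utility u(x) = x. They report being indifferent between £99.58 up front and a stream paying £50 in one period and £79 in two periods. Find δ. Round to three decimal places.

δ ≈ 0.850

Equating present values: 99.58 = 50δ + 79δ².
So 79δ² + 50δ − 99.58 = 0.
By the quadratic formula (taking the positive root), δ = (−50 + √33967.28) / 158 ≈ 0.850.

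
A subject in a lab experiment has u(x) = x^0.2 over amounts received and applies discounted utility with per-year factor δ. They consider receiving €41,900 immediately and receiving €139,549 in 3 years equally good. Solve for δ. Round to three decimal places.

Indifference means u(41900) = δ^3 · u(139549), so δ^3 = u(41900)/u(139549).
With u(x) = x^0.2: δ^3 = 41900^0.2/139549^0.2 = (41900/139549)^0.2 = 0.78614.
Taking the cube root: δ = 0.78614^(1/3) ≈ 0.923.

δ ≈ 0.923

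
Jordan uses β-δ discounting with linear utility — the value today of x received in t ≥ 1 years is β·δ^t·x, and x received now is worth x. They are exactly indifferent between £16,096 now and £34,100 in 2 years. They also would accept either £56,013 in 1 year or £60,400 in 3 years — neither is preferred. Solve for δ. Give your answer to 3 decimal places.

The second indifference involves only future payoffs, so β cancels: β·δ^1·56013 = β·δ^3·60400, giving δ^2 = 56013/60400 = 0.92737, so δ = 0.96300.

δ ≈ 0.963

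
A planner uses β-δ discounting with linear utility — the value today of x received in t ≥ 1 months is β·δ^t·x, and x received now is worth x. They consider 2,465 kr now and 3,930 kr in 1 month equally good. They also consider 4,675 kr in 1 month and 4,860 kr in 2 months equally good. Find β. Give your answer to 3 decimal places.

The second indifference involves only future payoffs, so β cancels: β·δ^1·4675 = β·δ^2·4860, giving δ = 4675/4860 = 0.96193.
The first indifference: 2465 = β·δ·3930, so β = 2465/(δ·3930) = 2465/(0.96193·3930) ≈ 0.652.

β ≈ 0.652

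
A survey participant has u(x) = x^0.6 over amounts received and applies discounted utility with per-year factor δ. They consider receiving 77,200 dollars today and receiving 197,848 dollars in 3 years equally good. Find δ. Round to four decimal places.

Equating discounted utilities: u(77200) = δ^3·u(197848) ⇒ δ^3 = u(77200)/u(197848).
With u(x) = x^0.6: δ^3 = 77200^0.6/197848^0.6 = (77200/197848)^0.6 = 0.56855.
Taking the cube root: δ = 0.56855^(1/3) ≈ 0.8284.

δ ≈ 0.8284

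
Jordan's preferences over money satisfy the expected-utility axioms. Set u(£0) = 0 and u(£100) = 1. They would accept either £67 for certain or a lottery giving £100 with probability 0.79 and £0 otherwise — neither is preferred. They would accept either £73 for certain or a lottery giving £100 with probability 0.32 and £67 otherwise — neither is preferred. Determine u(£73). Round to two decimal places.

0.86

First, u(£67) = 0.79·u(£100) + 0.21·u(£0) = 0.79.
Then u(£73) = 0.32·u(£100) + 0.68·u(£67) = 0.32·1.00 + 0.68·0.79 = 0.8572.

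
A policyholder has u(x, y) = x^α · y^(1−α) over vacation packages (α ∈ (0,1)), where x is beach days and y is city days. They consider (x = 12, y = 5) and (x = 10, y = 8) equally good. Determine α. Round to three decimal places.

α ≈ 0.721

Indifference: 12^α · 5^(1−α) = 10^α · 8^(1−α).
Rearrange to (12/10)^α = (8/5)^(1−α) and take logs: α·0.182322 = (1−α)·0.470004.
With A = 0.182322 and B = 0.470004: α·A = (1−α)·B, so α = B/(A+B) = 0.470004/0.652326 ≈ 0.721.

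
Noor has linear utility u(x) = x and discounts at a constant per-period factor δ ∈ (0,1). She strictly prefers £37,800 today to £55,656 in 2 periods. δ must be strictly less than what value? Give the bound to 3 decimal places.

δ < 0.824

Comparing present values: 37800 > δ^2·55656.
Hence δ^2 < 37800/55656 = 0.67917, and x ↦ x^(1/2) is increasing on (0,∞).
δ < (37800/55656)^(1/2) ≈ 0.824.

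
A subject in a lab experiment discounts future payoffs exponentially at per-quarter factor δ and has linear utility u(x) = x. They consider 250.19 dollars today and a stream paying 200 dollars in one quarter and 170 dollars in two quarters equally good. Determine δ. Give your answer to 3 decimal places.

Present value of the stream is 200·δ + 170·δ². Indifference gives 200δ + 170δ² = 250.19.
That is, 170δ² + 200δ − 250.19 = 0, a quadratic in δ.
δ = (−200 + √(200² + 4·170·250.19)) / (2·170) = (−200 + √210129.20) / 340 ≈ 0.760.

δ ≈ 0.760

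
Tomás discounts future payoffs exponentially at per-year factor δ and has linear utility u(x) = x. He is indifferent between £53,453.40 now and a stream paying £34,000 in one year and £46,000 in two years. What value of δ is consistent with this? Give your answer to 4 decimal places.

Equating present values: 53453.40 = 34000δ + 46000δ².
That is, 46000δ² + 34000δ − 53453.40 = 0, a quadratic in δ.
By the quadratic formula (taking the positive root), δ = (−34000 + √10991425600.00) / 92000 ≈ 0.7700.

δ ≈ 0.7700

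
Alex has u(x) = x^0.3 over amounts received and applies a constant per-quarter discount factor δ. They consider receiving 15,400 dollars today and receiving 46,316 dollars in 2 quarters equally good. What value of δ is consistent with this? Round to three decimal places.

δ ≈ 0.848

Equating discounted utilities: u(15400) = δ^2·u(46316) ⇒ δ^2 = u(15400)/u(46316).
Since u(x) = x^0.3, δ^2 = (15400/46316)^0.3 = 0.33250^0.3 = 0.71868.
Hence δ = (0.71868)^(1/2) = 0.84775.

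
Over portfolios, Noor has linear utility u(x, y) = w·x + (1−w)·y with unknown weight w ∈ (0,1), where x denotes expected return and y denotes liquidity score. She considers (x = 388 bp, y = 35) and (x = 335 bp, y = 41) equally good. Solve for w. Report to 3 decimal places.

w = 0.102

Equating utilities: w·388 + (1−w)·35 = w·335 + (1−w)·41.
Collecting terms: w·53 = (1−w)·6.
The marginal rate of substitution is 6/53, so w = 6/(53+6) = 0.102.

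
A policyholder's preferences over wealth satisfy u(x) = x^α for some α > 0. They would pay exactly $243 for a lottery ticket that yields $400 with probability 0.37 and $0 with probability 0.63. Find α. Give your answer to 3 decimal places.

The lottery's expected utility is 0.37·u(400) + 0.63·u(0) = 0.37·400^α (since u(0) = 0 for α > 0).
Equating: 243^α = 0.37·400^α, i.e. 0.6075^α = 0.37.
Taking logs: α·ln(243/400) = ln(0.37), so α = -0.994252 / -0.498403 ≈ 1.995.

α ≈ 1.995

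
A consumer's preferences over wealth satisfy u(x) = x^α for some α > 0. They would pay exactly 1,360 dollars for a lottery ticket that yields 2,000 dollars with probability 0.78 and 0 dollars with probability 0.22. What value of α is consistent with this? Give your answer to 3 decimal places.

α ≈ 0.644

EU(lottery) = 0.78·2000^α + 0.22·0 = 0.78·2000^α.
Equating: 1360^α = 0.78·2000^α, i.e. 0.6800^α = 0.78.
α = ln(0.78) / ln(1360/2000) = -0.248461/-0.385662 ≈ 0.644.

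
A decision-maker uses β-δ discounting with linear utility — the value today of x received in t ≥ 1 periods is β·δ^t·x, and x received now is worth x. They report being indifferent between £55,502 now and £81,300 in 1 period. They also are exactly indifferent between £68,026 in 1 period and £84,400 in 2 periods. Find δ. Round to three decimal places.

δ ≈ 0.806

Both payoffs in the second observation are in the future, so β drops out: δ^1·68026 = δ^2·84400 ⇒ δ = 68026/84400 = 0.80600.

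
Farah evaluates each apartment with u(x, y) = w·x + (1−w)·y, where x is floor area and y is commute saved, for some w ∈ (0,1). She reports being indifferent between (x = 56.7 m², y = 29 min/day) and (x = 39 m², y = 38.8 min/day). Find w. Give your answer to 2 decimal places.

w = 0.36

Equating utilities: w·56.7 + (1−w)·29 = w·39 + (1−w)·38.8.
Collecting terms: w·17.7 = (1−w)·9.8.
The marginal rate of substitution is 9.8/17.7, so w = 9.8/(17.7+9.8) = 0.36.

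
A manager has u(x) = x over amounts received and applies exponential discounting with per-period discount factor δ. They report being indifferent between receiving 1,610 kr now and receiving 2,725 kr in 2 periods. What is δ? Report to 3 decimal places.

δ ≈ 0.769

The payoff in 2 periods is discounted by δ^2, so u(1610) = δ^2·u(2725) and δ^2 = u(1610)/u(2725).
With u(x) = x: δ^2 = 1610/2725 = 0.59083.
So δ = 0.59083^(1/2) ≈ 0.769.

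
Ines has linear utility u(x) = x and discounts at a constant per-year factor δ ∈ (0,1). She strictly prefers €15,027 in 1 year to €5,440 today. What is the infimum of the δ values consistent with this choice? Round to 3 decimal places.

δ > 0.362

Under u(x) = x this choice says 5440 < δ·15027.
Dividing through by 15027 gives δ > 0.36202.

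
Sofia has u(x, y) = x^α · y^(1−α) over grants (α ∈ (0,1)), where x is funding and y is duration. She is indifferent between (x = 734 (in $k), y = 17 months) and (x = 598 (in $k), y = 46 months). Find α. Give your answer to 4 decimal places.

Indifference: 734^α · 17^(1−α) = 598^α · 46^(1−α).
(734/598)^α = (46/17)^(1−α); take logs: α·ln(734/598) = (1−α)·ln(46/17), i.e. α·0.2049183 = (1−α)·0.9954281.
Thus α·(1.2003464) = 0.9954281, so α = 0.9954281/1.2003464 ≈ 0.8293.

α ≈ 0.8293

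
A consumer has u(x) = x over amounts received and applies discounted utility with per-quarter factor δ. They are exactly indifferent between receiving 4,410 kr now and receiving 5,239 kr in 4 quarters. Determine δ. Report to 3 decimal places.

δ ≈ 0.958

Equating discounted utilities: u(4410) = δ^4·u(5239) ⇒ δ^4 = u(4410)/u(5239).
With u(x) = x: δ^4 = 4410/5239 = 0.84176.
Taking the 4th root: δ = 0.84176^(1/4) ≈ 0.958.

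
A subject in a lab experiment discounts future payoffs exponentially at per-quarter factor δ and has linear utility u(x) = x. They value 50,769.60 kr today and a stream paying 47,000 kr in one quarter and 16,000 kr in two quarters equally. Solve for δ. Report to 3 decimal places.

δ ≈ 0.840

The stream is worth 47000δ + 16000δ² today, so 47000δ + 16000δ² = 50769.60.
That is, 16000δ² + 47000δ − 50769.60 = 0, a quadratic in δ.
The positive root is δ = [−47000 + √(47000² + 4·16000·50769.60)] / (2·16000) = (−47000 + 73880.000)/32000 ≈ 0.840.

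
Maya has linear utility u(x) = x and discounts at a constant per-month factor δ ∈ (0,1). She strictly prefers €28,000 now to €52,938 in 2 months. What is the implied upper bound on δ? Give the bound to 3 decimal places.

δ < 0.727

The preference means 28000 > δ^2·52938.
So δ^2 < 28000/52938 = 0.52892; taking the square root of both positive sides preserves the inequality.
δ < 0.52892^(1/2) = 0.727.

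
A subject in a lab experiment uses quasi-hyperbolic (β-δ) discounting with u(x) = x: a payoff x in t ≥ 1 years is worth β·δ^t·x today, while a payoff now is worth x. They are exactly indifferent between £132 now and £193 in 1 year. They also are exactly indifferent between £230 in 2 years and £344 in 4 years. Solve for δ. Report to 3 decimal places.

The second indifference involves only future payoffs, so β cancels: β·δ^2·230 = β·δ^4·344, giving δ^2 = 230/344 = 0.66860, so δ = 0.81768.

δ ≈ 0.818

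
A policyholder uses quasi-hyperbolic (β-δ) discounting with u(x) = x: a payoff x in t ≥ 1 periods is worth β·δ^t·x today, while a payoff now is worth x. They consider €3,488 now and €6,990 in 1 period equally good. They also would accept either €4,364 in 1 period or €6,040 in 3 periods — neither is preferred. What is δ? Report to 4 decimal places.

The second indifference involves only future payoffs, so β cancels: β·δ^1·4364 = β·δ^3·6040, giving δ^2 = 4364/6040 = 0.72252, so δ = 0.85001.

δ ≈ 0.8500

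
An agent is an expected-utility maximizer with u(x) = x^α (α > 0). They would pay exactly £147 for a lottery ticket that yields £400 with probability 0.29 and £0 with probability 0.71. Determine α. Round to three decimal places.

α ≈ 1.237

EU(lottery) = 0.29·400^α + 0.71·0 = 0.29·400^α.
Setting u(147) equal to that: 147^α = 0.29·400^α ⇒ (147/400)^α = 0.29.
Take logs: α = ln 0.29 / ln(147/400) ≈ 1.23660.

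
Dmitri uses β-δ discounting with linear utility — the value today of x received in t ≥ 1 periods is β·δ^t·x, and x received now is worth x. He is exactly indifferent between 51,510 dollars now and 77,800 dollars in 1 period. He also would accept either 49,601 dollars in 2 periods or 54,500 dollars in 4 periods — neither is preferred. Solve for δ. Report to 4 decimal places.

The second indifference involves only future payoffs, so β cancels: β·δ^2·49601 = β·δ^4·54500, giving δ^2 = 49601/54500 = 0.91011, so δ = 0.95400.

δ ≈ 0.9540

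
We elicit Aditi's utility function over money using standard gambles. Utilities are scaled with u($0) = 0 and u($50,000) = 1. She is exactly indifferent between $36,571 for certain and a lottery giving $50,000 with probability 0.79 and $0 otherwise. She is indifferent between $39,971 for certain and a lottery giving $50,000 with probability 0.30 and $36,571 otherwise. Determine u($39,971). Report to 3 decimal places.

The first gamble pins u($36,571): it must equal 0.79·1 + 0.21·0 = 0.79.
Then u($39,971) = 0.30·u($50,000) + 0.70·u($36,571) = 0.30·1.00 + 0.70·0.79 = 0.8530.

0.853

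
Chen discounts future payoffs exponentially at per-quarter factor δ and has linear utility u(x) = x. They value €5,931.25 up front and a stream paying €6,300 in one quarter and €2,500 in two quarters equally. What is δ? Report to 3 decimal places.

δ ≈ 0.730

Equating present values: 5931.25 = 6300δ + 2500δ².
So 2500δ² + 6300δ − 5931.25 = 0.
δ = (−6300 + √(6300² + 4·2500·5931.25)) / (2·2500) = (−6300 + √99002500.00) / 5000 ≈ 0.730.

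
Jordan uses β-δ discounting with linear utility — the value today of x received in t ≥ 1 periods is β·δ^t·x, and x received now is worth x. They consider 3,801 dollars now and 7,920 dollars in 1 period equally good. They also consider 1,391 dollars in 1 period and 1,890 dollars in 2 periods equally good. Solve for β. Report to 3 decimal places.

β ≈ 0.652

Both payoffs in the second observation are in the future, so β drops out: δ^1·1391 = δ^2·1890 ⇒ δ = 1391/1890 = 0.73598.
Substituting δ into 3801 = β·δ·7920: β = 3801/(5828.952) ≈ 0.652.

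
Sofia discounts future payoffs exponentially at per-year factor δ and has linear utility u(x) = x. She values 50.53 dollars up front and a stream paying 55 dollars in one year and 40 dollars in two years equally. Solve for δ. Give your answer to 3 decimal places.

Equating present values: 50.53 = 55δ + 40δ².
So 40δ² + 55δ − 50.53 = 0.
The positive root is δ = [−55 + √(55² + 4·40·50.53)] / (2·40) = (−55 + 105.403)/80 ≈ 0.630.

δ ≈ 0.630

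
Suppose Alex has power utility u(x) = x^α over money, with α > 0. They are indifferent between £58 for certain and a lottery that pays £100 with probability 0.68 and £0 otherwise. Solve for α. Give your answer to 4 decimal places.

Since u(0) = 0, the lottery's EU is 0.68·100^α.
Equating: 58^α = 0.68·100^α, i.e. 0.5800^α = 0.68.
α = ln(0.68) / ln(58/100) = -0.3856625/-0.5447272 ≈ 0.7080.

α ≈ 0.7080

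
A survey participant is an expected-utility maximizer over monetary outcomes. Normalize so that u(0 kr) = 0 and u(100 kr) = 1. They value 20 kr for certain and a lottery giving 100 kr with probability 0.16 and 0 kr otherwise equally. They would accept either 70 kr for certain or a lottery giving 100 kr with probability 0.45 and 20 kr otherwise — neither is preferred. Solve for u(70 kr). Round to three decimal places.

From the first indifference, u(20 kr) = 0.16·u(100 kr) + 0.84·u(0 kr) = 0.16·1 + 0.84·0 = 0.16.
Then u(70 kr) = 0.45·u(100 kr) + 0.55·u(20 kr) = 0.45·1.00 + 0.55·0.16 = 0.5380.

0.538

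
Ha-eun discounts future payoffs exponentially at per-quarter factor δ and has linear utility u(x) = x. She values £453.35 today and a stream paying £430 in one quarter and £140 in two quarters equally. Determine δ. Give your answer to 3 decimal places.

δ ≈ 0.830

The stream is worth 430δ + 140δ² today, so 430δ + 140δ² = 453.35.
That is, 140δ² + 430δ − 453.35 = 0, a quadratic in δ.
The positive root is δ = [−430 + √(430² + 4·140·453.35)] / (2·140) = (−430 + 662.402)/280 ≈ 0.830.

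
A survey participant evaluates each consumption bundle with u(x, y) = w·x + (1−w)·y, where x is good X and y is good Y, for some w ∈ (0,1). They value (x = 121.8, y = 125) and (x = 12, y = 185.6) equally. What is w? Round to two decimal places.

w = 0.36

Indifference: w·121.8 + (1−w)·125 = w·12 + (1−w)·185.6.
w·(121.8−12) = (1−w)·(185.6−125), i.e. w·109.8 = (1−w)·60.6.
So w/(1−w) = 60.6/109.8 = 0.5519, giving w = 60.6/(109.8+60.6) = 0.36.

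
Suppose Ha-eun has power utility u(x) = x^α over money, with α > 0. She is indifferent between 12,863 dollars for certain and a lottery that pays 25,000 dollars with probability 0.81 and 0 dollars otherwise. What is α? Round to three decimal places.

α ≈ 0.317

The lottery's expected utility is 0.81·u(25000) + 0.19·u(0) = 0.81·25000^α (since u(0) = 0 for α > 0).
Setting u(12863) equal to that: 12863^α = 0.81·25000^α ⇒ (12863/25000)^α = 0.81.
Take logs: α = ln 0.81 / ln(12863/25000) ≈ 0.31710.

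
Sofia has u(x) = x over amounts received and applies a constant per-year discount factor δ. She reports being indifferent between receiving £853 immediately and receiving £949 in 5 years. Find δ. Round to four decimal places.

Equating discounted utilities: u(853) = δ^5·u(949) ⇒ δ^5 = u(853)/u(949).
With u(x) = x: δ^5 = 853/949 = 0.89884.
Taking the 5th root: δ = 0.89884^(1/5) ≈ 0.9789.

δ ≈ 0.9789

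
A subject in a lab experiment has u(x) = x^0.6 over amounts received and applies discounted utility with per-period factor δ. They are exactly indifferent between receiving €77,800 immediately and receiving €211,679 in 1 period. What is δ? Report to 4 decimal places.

δ ≈ 0.5485

Indifference means u(77800) = δ · u(211679), so δ = u(77800)/u(211679).
Since u(x) = x^0.6, δ = (77800/211679)^0.6 = 0.36754^0.6 = 0.54851.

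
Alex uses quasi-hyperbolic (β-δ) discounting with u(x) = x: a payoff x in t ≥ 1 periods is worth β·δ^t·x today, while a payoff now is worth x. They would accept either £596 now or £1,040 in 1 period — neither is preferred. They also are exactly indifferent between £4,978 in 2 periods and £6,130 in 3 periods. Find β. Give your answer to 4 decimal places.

From the later pair, β·δ^2·4978 = β·δ^3·6130; dividing through, δ = 4978/6130 = 0.81207.
Now use the now-vs-future pair: 596 = β·δ·1040 gives β = 596/(0.81207·1040) ≈ 0.7057.

β ≈ 0.7057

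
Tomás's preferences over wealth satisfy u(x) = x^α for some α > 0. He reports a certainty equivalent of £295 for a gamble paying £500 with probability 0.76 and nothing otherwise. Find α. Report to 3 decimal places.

Since u(0) = 0, the lottery's EU is 0.76·500^α.
Equating: 295^α = 0.76·500^α, i.e. 0.5900^α = 0.76.
α = ln(0.76) / ln(295/500) = -0.274437/-0.527633 ≈ 0.520.

α ≈ 0.520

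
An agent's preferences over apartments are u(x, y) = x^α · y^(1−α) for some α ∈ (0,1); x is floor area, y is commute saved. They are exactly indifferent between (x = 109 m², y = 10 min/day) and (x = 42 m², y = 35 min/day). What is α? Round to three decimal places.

Set the two utilities equal: 109^α·10^(1−α) = 42^α·35^(1−α).
Taking logs: α·ln 109 + (1−α)·ln 10 = α·ln 42 + (1−α)·ln 35, i.e. α·0.953678 = (1−α)·1.252763.
Thus α·(2.206441) = 1.252763, so α = 1.252763/2.206441 ≈ 0.568.

α ≈ 0.568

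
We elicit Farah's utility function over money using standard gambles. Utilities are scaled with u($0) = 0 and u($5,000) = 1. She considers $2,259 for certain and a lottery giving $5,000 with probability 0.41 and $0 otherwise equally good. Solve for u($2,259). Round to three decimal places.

The indifference gives u($2,259) = 0.41·u($5,000) + 0.59·u($0) = 0.41·1 + 0.59·0 = 0.41.

0.410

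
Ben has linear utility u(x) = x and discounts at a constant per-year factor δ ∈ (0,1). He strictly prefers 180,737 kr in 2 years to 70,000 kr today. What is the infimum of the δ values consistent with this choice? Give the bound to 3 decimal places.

Under u(x) = x this choice says 70000 < δ^2·180737.
Dividing by 180737: δ^2 > 0.38730. Both sides are positive, so the square root keeps the direction.
δ > 0.38730^(1/2) = 0.622.

δ > 0.622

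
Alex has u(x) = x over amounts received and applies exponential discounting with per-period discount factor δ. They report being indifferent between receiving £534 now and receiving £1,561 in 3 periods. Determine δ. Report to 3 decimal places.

δ ≈ 0.699

The payoff in 3 periods is discounted by δ^3, so u(534) = δ^3·u(1561) and δ^3 = u(534)/u(1561).
With u(x) = x: δ^3 = 534/1561 = 0.34209.
Taking the cube root: δ = 0.34209^(1/3) ≈ 0.699.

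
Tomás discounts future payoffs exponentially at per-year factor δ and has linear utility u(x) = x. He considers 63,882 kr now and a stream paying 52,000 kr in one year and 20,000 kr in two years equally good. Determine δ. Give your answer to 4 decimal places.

The stream is worth 52000δ + 20000δ² today, so 52000δ + 20000δ² = 63882.
That is, 20000δ² + 52000δ − 63882 = 0, a quadratic in δ.
By the quadratic formula (taking the positive root), δ = (−52000 + √7814560000.00) / 40000 ≈ 0.9100.

δ ≈ 0.9100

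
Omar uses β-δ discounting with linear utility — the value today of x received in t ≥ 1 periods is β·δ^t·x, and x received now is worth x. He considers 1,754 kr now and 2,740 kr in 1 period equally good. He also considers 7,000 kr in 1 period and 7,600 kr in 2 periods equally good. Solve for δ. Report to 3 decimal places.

The second indifference involves only future payoffs, so β cancels: β·δ^1·7000 = β·δ^2·7600, giving δ = 7000/7600 = 0.92105.

δ ≈ 0.921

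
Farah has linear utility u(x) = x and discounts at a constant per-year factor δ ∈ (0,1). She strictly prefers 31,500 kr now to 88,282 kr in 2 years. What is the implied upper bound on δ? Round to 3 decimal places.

δ < 0.597

The preference means 31500 > δ^2·88282.
Hence δ^2 < 31500/88282 = 0.35681, and x ↦ x^(1/2) is increasing on (0,∞).
δ < (31500/88282)^(1/2) ≈ 0.597.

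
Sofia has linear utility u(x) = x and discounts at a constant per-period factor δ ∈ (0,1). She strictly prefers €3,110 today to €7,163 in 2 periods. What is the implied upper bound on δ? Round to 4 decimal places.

The preference means 3110 > δ^2·7163.
Hence δ^2 < 3110/7163 = 0.43418, and x ↦ x^(1/2) is increasing on (0,∞).
δ < 0.43418^(1/2) = 0.6589.

δ < 0.6589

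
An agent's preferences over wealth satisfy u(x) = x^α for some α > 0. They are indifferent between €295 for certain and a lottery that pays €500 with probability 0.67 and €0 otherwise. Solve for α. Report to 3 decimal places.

EU(lottery) = 0.67·500^α + 0.33·0 = 0.67·500^α.
Indifference: 295^α = 0.67·500^α, so (295/500)^α = 0.67.
α = ln(0.67) / ln(295/500) = -0.400478/-0.527633 ≈ 0.759.

α ≈ 0.759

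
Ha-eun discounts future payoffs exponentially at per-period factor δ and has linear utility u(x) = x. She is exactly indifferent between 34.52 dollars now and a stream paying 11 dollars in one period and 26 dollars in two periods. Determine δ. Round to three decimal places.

Present value of the stream is 11·δ + 26·δ². Indifference gives 11δ + 26δ² = 34.52.
So 26δ² + 11δ − 34.52 = 0.
δ = (−11 + √(11² + 4·26·34.52)) / (2·26) = (−11 + √3711.08) / 52 ≈ 0.960.

δ ≈ 0.960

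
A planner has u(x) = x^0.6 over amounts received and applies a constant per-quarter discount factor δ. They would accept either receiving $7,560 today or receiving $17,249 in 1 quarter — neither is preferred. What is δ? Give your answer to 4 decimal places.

The payoff in 1 quarter is discounted by δ, so u(7560) = δ·u(17249) and δ = u(7560)/u(17249).
With u(x) = x^0.6: δ = 7560^0.6/17249^0.6 = (7560/17249)^0.6 = 0.60961.

δ ≈ 0.6096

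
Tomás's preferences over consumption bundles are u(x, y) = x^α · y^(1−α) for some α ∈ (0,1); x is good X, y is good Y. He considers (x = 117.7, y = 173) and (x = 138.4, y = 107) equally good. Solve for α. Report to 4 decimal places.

The Cobb–Douglas utilities coincide, so 117.7^α·173^(1−α) = 138.4^α·107^(1−α).
Rearrange to (117.7/138.4)^α = (107/173)^(1−α) and take logs: α·-0.1620090 = (1−α)·-0.4804628.
Thus α·(-0.6424718) = -0.4804628, so α = -0.4804628/-0.6424718 ≈ 0.7478.

α ≈ 0.7478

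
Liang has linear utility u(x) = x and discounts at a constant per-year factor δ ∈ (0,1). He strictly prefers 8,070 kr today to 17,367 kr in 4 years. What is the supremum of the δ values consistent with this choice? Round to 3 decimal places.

δ < 0.826

Comparing present values: 8070 > δ^4·17367.
Hence δ^4 < 8070/17367 = 0.46467, and x ↦ x^(1/4) is increasing on (0,∞).
δ < (8070/17367)^(1/4) ≈ 0.826.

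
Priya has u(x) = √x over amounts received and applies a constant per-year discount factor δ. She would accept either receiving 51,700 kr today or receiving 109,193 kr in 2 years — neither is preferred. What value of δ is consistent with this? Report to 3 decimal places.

δ ≈ 0.830

Indifference means u(51700) = δ^2 · u(109193), so δ^2 = u(51700)/u(109193).
Since u(x) = √x, δ^2 = √(51700/109193) = 0.68809.
Hence δ = (0.68809)^(1/2) = 0.82951.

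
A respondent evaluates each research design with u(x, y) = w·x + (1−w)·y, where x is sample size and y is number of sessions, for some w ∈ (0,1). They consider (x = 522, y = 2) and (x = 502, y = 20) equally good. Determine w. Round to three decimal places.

Indifference: w·522 + (1−w)·2 = w·502 + (1−w)·20.
Rearranging, 20·w − 18·(1−w) = 0.
The marginal rate of substitution is 18/20, so w = 18/(20+18) = 0.474.

w = 0.474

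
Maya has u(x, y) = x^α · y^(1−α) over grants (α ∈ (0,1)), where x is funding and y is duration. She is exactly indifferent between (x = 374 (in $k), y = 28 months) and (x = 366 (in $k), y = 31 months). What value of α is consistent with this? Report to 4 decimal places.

Indifference: 374^α · 28^(1−α) = 366^α · 31^(1−α).
Taking logs: α·ln 374 + (1−α)·ln 28 = α·ln 366 + (1−α)·ln 31, i.e. α·0.0216225 = (1−α)·0.1017827.
So α/(1−α) = (0.1017827)/(0.0216225) = 4.7072586, and α = 4.7072586/5.7072586 ≈ 0.8248.

α ≈ 0.8248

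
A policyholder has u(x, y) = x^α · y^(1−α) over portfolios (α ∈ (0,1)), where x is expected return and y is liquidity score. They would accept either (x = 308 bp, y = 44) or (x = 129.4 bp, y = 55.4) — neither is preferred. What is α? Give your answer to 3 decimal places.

Indifference: 308^α · 44^(1−α) = 129.4^α · 55.4^(1−α).
Taking logs: α·ln 308 + (1−α)·ln 44 = α·ln 129.4 + (1−α)·ln 55.4, i.e. α·0.867191 = (1−α)·0.230390.
Thus α·(1.097581) = 0.230390, so α = 0.230390/1.097581 ≈ 0.210.

α ≈ 0.210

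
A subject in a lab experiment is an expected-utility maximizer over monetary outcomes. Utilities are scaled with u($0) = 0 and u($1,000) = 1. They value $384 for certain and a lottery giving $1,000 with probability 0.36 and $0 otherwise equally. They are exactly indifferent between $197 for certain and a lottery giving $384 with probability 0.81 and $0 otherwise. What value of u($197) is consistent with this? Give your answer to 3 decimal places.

First, u($384) = 0.36·u($1,000) + 0.64·u($0) = 0.36.
The second indifference gives u($197) = 0.81·u($384) + 0.19·u($0) = 0.81·0.36 + 0.19·0.00 = 0.2916.

0.292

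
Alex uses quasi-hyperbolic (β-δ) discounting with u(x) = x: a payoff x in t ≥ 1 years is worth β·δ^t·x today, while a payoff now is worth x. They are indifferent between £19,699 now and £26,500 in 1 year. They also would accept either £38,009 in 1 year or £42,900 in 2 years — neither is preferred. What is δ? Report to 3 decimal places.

From the later pair, β·δ^1·38009 = β·δ^2·42900; dividing through, δ = 38009/42900 = 0.88599.

δ ≈ 0.886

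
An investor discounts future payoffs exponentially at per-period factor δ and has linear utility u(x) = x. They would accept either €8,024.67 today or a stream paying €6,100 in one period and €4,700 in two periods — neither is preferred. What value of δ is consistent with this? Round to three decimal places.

The stream is worth 6100δ + 4700δ² today, so 6100δ + 4700δ² = 8024.67.
So 4700δ² + 6100δ − 8024.67 = 0.
The positive root is δ = [−6100 + √(6100² + 4·4700·8024.67)] / (2·4700) = (−6100 + 13714.000)/9400 ≈ 0.810.

δ ≈ 0.810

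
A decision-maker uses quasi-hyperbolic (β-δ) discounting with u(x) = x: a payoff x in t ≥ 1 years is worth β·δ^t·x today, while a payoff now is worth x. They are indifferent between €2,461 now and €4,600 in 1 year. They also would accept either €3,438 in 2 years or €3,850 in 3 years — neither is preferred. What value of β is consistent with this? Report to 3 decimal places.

β ≈ 0.599

The second indifference involves only future payoffs, so β cancels: β·δ^2·3438 = β·δ^3·3850, giving δ = 3438/3850 = 0.89299.
Now use the now-vs-future pair: 2461 = β·δ·4600 gives β = 2461/(0.89299·4600) ≈ 0.599.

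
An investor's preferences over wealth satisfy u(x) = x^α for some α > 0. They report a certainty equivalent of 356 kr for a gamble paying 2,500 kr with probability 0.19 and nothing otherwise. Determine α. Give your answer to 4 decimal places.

The lottery's expected utility is 0.19·u(2500) + 0.81·u(0) = 0.19·2500^α (since u(0) = 0 for α > 0).
Setting u(356) equal to that: 356^α = 0.19·2500^α ⇒ (356/2500)^α = 0.19.
α = ln(0.19) / ln(356/2500) = -1.6607312/-1.9491153 ≈ 0.8520.

α ≈ 0.8520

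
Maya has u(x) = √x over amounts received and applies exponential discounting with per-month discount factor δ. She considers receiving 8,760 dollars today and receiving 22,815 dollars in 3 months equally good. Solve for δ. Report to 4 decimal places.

δ ≈ 0.8525

Indifference means u(8760) = δ^3 · u(22815), so δ^3 = u(8760)/u(22815).
With u(x) = √x: δ^3 = √8760/√22815 = √(8760/22815) = 0.61964.
Taking the cube root: δ = 0.61964^(1/3) ≈ 0.8525.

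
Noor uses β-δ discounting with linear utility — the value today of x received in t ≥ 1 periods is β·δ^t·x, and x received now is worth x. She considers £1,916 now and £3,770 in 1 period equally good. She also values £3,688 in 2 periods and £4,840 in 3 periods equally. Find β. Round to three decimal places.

β ≈ 0.667

Both payoffs in the second observation are in the future, so β drops out: δ^2·3688 = δ^3·4840 ⇒ δ = 3688/4840 = 0.76198.
Now use the now-vs-future pair: 1916 = β·δ·3770 gives β = 1916/(0.76198·3770) ≈ 0.667.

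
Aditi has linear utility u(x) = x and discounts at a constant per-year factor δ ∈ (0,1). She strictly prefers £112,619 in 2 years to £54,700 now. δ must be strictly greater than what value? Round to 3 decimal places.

δ > 0.697

The preference means 54700 < δ^2·112619.
Dividing by 112619: δ^2 > 0.48571. Both sides are positive, so the square root keeps the direction.
δ > (54700/112619)^(1/2) ≈ 0.697.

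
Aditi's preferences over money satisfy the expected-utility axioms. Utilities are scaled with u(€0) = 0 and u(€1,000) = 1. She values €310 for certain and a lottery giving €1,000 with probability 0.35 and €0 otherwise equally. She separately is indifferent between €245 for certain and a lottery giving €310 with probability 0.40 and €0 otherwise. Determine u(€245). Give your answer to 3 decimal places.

The first gamble pins u(€310): it must equal 0.35·1 + 0.65·0 = 0.35.
Then u(€245) = 0.40·u(€310) + 0.60·u(€0) = 0.40·0.35 + 0.60·0.00 = 0.1400.

0.140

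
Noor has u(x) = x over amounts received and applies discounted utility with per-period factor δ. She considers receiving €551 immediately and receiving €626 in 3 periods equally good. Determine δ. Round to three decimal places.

δ ≈ 0.958

Equating discounted utilities: u(551) = δ^3·u(626) ⇒ δ^3 = u(551)/u(626).
With u(x) = x: δ^3 = 551/626 = 0.88019.
Hence δ = (0.88019)^(1/3) = 0.95835.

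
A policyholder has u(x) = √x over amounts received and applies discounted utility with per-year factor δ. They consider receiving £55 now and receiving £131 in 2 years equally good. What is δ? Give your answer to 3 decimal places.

The payoff in 2 years is discounted by δ^2, so u(55) = δ^2·u(131) and δ^2 = u(55)/u(131).
With u(x) = √x: δ^2 = √55/√131 = √(55/131) = 0.64796.
Taking the square root: δ = 0.64796^(1/2) ≈ 0.805.

δ ≈ 0.805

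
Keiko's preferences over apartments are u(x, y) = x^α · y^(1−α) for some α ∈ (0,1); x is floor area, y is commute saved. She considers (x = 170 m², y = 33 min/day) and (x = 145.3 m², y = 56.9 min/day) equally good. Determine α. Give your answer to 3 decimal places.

α ≈ 0.776

The Cobb–Douglas utilities coincide, so 170^α·33^(1−α) = 145.3^α·56.9^(1−α).
Rearrange to (170/145.3)^α = (56.9/33)^(1−α) and take logs: α·0.156998 = (1−α)·0.544788.
With A = 0.156998 and B = 0.544788: α·A = (1−α)·B, so α = B/(A+B) = 0.544788/0.701786 ≈ 0.776.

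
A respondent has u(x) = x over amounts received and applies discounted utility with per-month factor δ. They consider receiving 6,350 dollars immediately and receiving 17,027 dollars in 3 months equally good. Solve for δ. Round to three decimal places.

δ ≈ 0.720

Equating discounted utilities: u(6350) = δ^3·u(17027) ⇒ δ^3 = u(6350)/u(17027).
With u(x) = x: δ^3 = 6350/17027 = 0.37294.
Taking the cube root: δ = 0.37294^(1/3) ≈ 0.720.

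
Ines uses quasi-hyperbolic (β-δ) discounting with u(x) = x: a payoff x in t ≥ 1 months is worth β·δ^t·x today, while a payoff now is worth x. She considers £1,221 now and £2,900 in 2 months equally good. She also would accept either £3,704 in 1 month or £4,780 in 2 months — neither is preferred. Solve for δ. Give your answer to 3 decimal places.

δ ≈ 0.775

The second indifference involves only future payoffs, so β cancels: β·δ^1·3704 = β·δ^2·4780, giving δ = 3704/4780 = 0.77490.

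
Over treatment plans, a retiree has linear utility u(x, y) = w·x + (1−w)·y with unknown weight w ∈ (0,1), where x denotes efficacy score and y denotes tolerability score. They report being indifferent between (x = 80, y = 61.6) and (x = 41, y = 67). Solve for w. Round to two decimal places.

w = 0.12

u(80,61.6) = u(41,67) means w·80 + (1−w)·61.6 = w·41 + (1−w)·67.
Collecting terms: w·39 = (1−w)·5.4.
The marginal rate of substitution is 5.4/39, so w = 5.4/(39+5.4) = 0.12.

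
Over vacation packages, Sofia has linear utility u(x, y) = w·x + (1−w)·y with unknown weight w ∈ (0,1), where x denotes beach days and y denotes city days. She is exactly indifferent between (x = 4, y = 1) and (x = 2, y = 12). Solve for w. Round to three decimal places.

w = 0.846

u(4,1) = u(2,12) means w·4 + (1−w)·1 = w·2 + (1−w)·12.
Rearranging, 2·w − 11·(1−w) = 0.
So w/(1−w) = 11/2 = 5.5000, giving w = 11/(2+11) = 0.846.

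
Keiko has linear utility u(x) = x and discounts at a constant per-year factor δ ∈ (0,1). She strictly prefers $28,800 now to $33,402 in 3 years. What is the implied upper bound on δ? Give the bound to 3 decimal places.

Under u(x) = x this choice says 28800 > δ^3·33402.
So δ^3 < 28800/33402 = 0.86222; taking the cube root of both positive sides preserves the inequality.
δ < 0.86222^(1/3) = 0.952.

δ < 0.952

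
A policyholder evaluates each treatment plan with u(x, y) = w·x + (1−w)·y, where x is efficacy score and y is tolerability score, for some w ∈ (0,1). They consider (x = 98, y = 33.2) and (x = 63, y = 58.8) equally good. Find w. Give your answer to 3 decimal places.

u(98,33.2) = u(63,58.8) means w·98 + (1−w)·33.2 = w·63 + (1−w)·58.8.
w·(98−63) = (1−w)·(58.8−33.2), i.e. w·35 = (1−w)·25.6.
The marginal rate of substitution is 25.6/35, so w = 25.6/(35+25.6) = 0.422.

w = 0.422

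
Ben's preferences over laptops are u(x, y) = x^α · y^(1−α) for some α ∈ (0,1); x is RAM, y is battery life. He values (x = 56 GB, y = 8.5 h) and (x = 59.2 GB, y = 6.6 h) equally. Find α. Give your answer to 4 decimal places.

α ≈ 0.8199

Indifference: 56^α · 8.5^(1−α) = 59.2^α · 6.6^(1−α).
Rearrange to (56/59.2)^α = (6.6/8.5)^(1−α) and take logs: α·-0.0555699 = (1−α)·-0.2529965.
With A = -0.0555699 and B = -0.2529965: α·A = (1−α)·B, so α = B/(A+B) = -0.2529965/-0.3085664 ≈ 0.8199.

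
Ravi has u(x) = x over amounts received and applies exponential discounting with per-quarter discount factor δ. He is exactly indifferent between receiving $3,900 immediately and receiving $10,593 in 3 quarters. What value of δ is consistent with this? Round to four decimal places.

The payoff in 3 quarters is discounted by δ^3, so u(3900) = δ^3·u(10593) and δ^3 = u(3900)/u(10593).
With u(x) = x: δ^3 = 3900/10593 = 0.36817.
Taking the cube root: δ = 0.36817^(1/3) ≈ 0.7167.

δ ≈ 0.7167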